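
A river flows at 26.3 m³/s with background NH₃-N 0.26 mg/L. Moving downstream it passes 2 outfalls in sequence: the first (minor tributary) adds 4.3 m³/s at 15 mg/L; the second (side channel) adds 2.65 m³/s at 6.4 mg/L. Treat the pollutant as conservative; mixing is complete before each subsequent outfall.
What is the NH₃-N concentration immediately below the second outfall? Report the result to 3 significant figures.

2.66 mg/L

Below outfall 1: Q → 30.60 m³/s, C = (26.30·0.2600 + 4.300·15.00)/30.60 = 2.331 mg/L.
Below outfall 2: Q → 33.25 m³/s, C = (30.60·2.331 + 2.650·6.400)/33.25 = 2.656 mg/L.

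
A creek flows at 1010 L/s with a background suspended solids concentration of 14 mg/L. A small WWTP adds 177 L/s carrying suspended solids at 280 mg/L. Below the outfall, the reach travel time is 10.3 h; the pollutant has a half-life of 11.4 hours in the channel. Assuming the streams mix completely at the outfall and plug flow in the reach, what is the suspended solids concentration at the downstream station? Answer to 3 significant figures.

28.7 mg/L

Conservation of mass: C = (1010·14.00 + 177.0·280.0) / 1187 = 63700/1187 = 53.66 mg/L.
Half-life 11.4 h → k = ln 2 / 11.4 = 0.06080 h⁻¹ = 1.459 d⁻¹.
First-order decay: C = 53.66·exp(−k·t) = 53.66·0.5346 = 28.69 mg/L.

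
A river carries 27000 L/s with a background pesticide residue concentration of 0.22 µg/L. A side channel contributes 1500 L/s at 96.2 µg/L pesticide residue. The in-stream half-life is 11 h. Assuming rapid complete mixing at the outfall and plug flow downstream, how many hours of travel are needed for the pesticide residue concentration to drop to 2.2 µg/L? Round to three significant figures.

13.9 h

Flow-weighted average: C = (27000·0.2200 + 1500·96.20) / 28500 = 150200/28500 = 5.272 µg/L.
Half-life 11 h → k = ln 2 / 11 = 0.06301 h⁻¹ = 1.512 d⁻¹.
5.272·exp(−k·t) = 2.2 → t = ln(5.272/2.2)/k = 49920 s = 13.87 h.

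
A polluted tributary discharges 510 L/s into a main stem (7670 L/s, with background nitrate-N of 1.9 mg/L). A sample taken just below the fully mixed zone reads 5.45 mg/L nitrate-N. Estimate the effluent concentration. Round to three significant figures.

Mass balance: 7670·1.900 + 510.0·Cₑ = 8180·5.450
→ Cₑ = (8180·5.450 − 7670·1.900) / 510.0 = 58.84 mg/L.

58.8 mg/L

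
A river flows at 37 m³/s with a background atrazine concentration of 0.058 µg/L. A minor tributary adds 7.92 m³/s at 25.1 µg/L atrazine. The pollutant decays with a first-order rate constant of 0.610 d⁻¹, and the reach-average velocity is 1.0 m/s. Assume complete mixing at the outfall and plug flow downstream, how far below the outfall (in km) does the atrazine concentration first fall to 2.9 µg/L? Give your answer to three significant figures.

Mixed concentration C = ΣQC/ΣQ = (37.00·0.05800 + 7.920·25.10) / 44.92 = 200.9/44.92 = 4.473 µg/L.
Set 4.473·exp(−k·t) = 2.9 → t = ln(4.473/2.9)/k = 61390 s = 17.05 h.
Distance = v·t = 1.0·61390 = 61390 m = 61.39 km.

61.4 km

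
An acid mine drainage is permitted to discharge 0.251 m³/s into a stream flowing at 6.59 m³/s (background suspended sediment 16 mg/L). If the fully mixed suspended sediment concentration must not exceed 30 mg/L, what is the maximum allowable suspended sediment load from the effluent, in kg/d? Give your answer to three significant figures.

8620 kg/d

Mass balance at the limit: 6.590·16.00 + 0.2510·Cₑ = 6.841·30 → Cₑ = 397.6 mg/L.
Load = 0.2510 m³/s × 397.6 g/m³ × 86 400 s/d = 8622 kg/d.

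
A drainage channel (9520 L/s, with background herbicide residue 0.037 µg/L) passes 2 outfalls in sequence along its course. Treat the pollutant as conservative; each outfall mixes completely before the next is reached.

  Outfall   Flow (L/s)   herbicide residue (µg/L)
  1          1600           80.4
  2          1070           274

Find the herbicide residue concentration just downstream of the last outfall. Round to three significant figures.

34.6 µg/L

Below outfall 1: Q → 11120 L/s, C = (9520·0.03700 + 1600·80.40)/11120 = 11.60 µg/L.
Below outfall 2: Q → 12190 L/s, C = (11120·11.60 + 1070·274.0)/12190 = 34.63 µg/L.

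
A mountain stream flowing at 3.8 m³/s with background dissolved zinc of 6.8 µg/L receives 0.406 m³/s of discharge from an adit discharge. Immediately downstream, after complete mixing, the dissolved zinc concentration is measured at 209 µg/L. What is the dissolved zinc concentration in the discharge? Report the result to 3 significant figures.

Mass balance: 3.800·6.800 + 0.4060·Cₑ = 4.206·209.0
→ Cₑ = (4.206·209.0 − 3.800·6.800) / 0.4060 = 2102 µg/L.

2100 µg/L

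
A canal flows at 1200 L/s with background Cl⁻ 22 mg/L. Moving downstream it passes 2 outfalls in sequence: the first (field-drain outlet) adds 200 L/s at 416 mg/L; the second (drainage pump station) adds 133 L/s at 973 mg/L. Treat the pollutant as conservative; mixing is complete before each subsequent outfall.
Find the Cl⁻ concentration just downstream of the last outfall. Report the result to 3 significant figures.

Outfall 1: combined Q = 1400 L/s; C = (1200·22.00 + 200.0·416.0)/1400 = 78.29 mg/L.
Outfall 2: combined Q = 1533 L/s; C = (1400·78.29 + 133.0·973.0)/1533 = 155.9 mg/L.

156 mg/L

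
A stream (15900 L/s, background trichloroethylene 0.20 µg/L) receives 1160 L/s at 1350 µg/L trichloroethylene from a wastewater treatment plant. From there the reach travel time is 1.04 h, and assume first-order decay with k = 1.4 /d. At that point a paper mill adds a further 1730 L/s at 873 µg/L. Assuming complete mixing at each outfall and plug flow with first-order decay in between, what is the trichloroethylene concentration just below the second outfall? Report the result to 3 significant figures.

Flow-weighted average: C = (15900·0.2000 + 1160·1350) / 17060 = 1569000/17060 = 91.98 µg/L; combined flow 17060 L/s.
Decay over the reach: 91.98·exp(−kt) = 91.98·0.9411 = 86.57 µg/L.
At the second outfall, C = (17060·86.57 + 1730·873.0) / (17060 + 1730) = 159.0 µg/L.

159 µg/L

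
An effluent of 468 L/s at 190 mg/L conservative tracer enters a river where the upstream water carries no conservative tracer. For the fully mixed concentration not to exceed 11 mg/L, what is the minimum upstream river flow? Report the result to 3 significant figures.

7620 L/s

Set C_mix = 11: (Q·0 + 468.0·190.0) / (Q + 468.0) = 11
→ Q = 468.0·(190.0 − 11)/(11 − 0) = 7616 L/s.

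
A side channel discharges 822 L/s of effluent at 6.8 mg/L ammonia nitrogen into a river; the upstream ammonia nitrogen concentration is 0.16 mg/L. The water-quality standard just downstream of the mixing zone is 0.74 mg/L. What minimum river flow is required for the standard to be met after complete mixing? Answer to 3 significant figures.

8590 L/s

Set C_mix = 0.74: (Q·0.1600 + 822.0·6.800) / (Q + 822.0) = 0.74
→ Q = 822.0·(6.800 − 0.74)/(0.74 − 0.1600) = 8588 L/s.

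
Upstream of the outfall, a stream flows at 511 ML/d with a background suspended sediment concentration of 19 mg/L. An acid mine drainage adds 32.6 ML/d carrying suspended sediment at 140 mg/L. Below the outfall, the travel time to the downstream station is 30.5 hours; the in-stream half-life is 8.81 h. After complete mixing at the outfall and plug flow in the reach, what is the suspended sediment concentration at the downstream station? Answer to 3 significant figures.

Flow-weighted average: C = (511.0·19.00 + 32.60·140.0) / 543.6 = 14270/543.6 = 26.26 mg/L.
Half-life 8.81 h → k = ln 2 / 8.81 = 0.07868 h⁻¹ = 1.888 d⁻¹.
Decay over the reach: 26.26·exp(−kt) = 26.26·0.09075 = 2.383 mg/L.

2.38 mg/L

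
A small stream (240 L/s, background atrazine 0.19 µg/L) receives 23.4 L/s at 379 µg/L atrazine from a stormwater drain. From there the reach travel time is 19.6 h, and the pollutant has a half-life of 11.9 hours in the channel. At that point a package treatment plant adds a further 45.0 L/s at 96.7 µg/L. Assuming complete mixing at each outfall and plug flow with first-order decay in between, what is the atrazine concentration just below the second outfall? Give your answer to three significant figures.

Flow-weighted average: C = (240.0·0.1900 + 23.40·379.0) / 263.4 = 8914/263.4 = 33.84 µg/L; combined flow 263.4 L/s.
Half-life 11.9 h → k = ln 2 / 11.9 = 0.05825 h⁻¹ = 1.398 d⁻¹.
After decay, C = 33.84 × e^(−kt) = 33.84 × 0.3193 = 10.81 µg/L.
Second outfall: C = (263.4·10.81 + 45.00·96.70)/308.4 = 23.34 µg/L.

23.3 µg/L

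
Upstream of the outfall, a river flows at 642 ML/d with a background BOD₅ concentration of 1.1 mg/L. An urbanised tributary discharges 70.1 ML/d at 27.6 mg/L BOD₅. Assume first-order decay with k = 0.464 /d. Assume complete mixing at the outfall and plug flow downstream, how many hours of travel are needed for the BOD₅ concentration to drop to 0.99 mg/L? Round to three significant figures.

After mixing, C = (642.0·1.100 + 70.10·27.60) / 712.1 = 2641/712.1 = 3.709 mg/L.
3.709·exp(−k·t) = 0.99 → t = ln(3.709/0.99)/k = 245900 s = 68.31 h.

68.3 h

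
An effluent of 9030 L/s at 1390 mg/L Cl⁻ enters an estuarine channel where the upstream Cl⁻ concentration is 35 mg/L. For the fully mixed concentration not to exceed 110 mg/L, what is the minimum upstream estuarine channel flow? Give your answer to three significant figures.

Set C_mix = 110: (Q·35.00 + 9030·1390) / (Q + 9030) = 110
→ Q = 9030·(1390 − 110)/(110 − 35.00) = 154100 L/s.

154000 L/s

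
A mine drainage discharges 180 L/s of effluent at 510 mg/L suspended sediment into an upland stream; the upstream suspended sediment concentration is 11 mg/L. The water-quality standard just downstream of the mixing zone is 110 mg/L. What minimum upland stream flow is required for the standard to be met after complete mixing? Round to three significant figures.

Set C_mix = 110: (Q·11.00 + 180.0·510.0) / (Q + 180.0) = 110
→ Q = 180.0·(510.0 − 110)/(110 − 11.00) = 727.3 L/s.

727 L/s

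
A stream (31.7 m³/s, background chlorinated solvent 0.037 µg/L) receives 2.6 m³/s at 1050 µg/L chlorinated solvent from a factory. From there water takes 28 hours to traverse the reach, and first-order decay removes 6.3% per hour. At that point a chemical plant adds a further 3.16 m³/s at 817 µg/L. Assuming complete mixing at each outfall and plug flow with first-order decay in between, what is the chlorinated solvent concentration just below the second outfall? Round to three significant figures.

80.7 µg/L

Mixed concentration C = ΣQC/ΣQ = (31.70·0.03700 + 2.600·1050) / 34.30 = 2731/34.30 = 79.63 µg/L; combined flow 34.30 m³/s.
6.3%/h lost → k = −ln(1 − 0.063) = 0.06507 h⁻¹.
After decay, C = 79.63 × e^(−kt) = 79.63 × 0.1617 = 12.88 µg/L.
Second outfall: C = (34.30·12.88 + 3.160·817.0)/37.46 = 80.71 µg/L.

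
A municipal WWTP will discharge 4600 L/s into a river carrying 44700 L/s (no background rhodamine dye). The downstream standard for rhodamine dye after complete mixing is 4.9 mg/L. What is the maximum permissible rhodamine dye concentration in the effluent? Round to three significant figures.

At the limit, (Qr·Cr + Qe·Cₑ)/(Qr + Qe) = 4.9:
Cₑ = (49300·4.9 − 44700·0) / 4600 = 52.52 mg/L.

52.5 mg/L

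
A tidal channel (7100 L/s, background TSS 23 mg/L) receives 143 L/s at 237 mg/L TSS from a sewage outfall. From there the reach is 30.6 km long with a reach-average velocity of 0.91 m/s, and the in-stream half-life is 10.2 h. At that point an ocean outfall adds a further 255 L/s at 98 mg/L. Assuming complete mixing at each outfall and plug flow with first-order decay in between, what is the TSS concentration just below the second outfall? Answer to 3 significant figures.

After mixing, C = (7100·23.00 + 143.0·237.0) / 7243 = 197200/7243 = 27.23 mg/L; combined flow 7243 L/s.
Travel time t = 30.6·1000 / 0.91 = 33630 s = 9.341 h.
Half-life 10.2 h → k = ln 2 / 10.2 = 0.06796 h⁻¹ = 1.631 d⁻¹.
Decay over the reach: 27.23·exp(−kt) = 27.23·0.5301 = 14.43 mg/L.
At the second outfall, C = (7243·14.43 + 255.0·98.00) / (7243 + 255.0) = 17.27 mg/L.

17.3 mg/L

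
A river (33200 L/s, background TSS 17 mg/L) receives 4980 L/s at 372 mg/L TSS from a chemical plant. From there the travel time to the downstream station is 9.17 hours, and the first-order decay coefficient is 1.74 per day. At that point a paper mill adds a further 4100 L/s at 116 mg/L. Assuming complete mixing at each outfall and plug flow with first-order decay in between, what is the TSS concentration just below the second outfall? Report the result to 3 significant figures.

40.7 mg/L

After mixing, C = (33200·17.00 + 4980·372.0) / 38180 = 2417000/38180 = 63.30 mg/L; combined flow 38180 L/s.
Decay over the reach: 63.30·exp(−kt) = 63.30·0.5144 = 32.56 mg/L.
Second outfall: C = (38180·32.56 + 4100·116.0)/42280 = 40.65 mg/L.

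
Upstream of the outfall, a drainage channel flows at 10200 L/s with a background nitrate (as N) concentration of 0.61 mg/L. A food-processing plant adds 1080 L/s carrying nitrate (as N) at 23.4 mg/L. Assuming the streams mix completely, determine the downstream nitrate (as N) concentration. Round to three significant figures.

Flow-weighted average: C = (10200·0.6100 + 1080·23.40) / 11280 = 31490/11280 = 2.792 mg/L.

2.79 mg/L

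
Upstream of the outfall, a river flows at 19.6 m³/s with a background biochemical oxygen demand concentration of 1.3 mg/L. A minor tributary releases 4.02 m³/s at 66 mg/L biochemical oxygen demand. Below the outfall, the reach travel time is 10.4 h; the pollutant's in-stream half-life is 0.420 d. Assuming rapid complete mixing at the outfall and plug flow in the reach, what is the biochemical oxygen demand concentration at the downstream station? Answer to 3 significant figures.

After mixing, C = (19.60·1.300 + 4.020·66.00) / 23.62 = 290.8/23.62 = 12.31 mg/L.
Half-life 0.420 d → k = ln 2 / 0.420 = 1.650 d⁻¹.
First-order decay: C = 12.31·exp(−k·t) = 12.31·0.4891 = 6.022 mg/L.

6.02 mg/L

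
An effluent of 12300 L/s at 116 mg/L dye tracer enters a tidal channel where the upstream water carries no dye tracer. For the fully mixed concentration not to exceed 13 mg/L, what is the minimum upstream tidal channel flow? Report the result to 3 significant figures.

97500 L/s

Set C_mix = 13: (Q·0 + 12300·116.0) / (Q + 12300) = 13
→ Q = 12300·(116.0 − 13)/(13 − 0) = 97450 L/s.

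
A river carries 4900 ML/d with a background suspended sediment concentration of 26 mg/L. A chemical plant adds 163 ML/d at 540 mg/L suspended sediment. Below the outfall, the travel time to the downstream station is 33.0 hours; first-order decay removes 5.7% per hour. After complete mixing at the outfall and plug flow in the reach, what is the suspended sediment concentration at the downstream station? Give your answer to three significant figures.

Mass balance: C = (4900·26.00 + 163.0·540.0) / 5063 = 215400/5063 = 42.55 mg/L.
5.7%/h lost → k = −ln(1 − 0.057) = 0.05869 h⁻¹.
Decay over the reach: 42.55·exp(−kt) = 42.55·0.1442 = 6.134 mg/L.

6.13 mg/L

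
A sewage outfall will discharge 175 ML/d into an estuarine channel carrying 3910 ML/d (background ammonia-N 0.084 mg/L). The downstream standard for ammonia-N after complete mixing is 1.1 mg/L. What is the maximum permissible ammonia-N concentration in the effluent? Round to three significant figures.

At the limit, (Qr·Cr + Qe·Cₑ)/(Qr + Qe) = 1.1:
Cₑ = (4085·1.1 − 3910·0.08400) / 175.0 = 23.80 mg/L.

23.8 mg/L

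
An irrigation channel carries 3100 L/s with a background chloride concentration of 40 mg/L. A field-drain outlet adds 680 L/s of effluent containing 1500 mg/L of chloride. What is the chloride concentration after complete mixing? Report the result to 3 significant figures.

Flow-weighted average: C = (3100·40.00 + 680.0·1500) / 3780 = 1144000/3780 = 302.6 mg/L.

303 mg/L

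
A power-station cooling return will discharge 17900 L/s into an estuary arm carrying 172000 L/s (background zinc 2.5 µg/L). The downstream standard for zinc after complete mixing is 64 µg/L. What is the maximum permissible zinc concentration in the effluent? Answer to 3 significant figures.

At the limit, (Qr·Cr + Qe·Cₑ)/(Qr + Qe) = 64:
Cₑ = (189900·64 − 172000·2.500) / 17900 = 654.9 µg/L.

655 µg/L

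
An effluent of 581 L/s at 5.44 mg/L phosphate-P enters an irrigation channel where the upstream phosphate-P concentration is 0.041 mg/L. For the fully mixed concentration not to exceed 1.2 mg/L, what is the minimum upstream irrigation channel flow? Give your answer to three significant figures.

2130 L/s

Set C_mix = 1.2: (Q·0.04100 + 581.0·5.440) / (Q + 581.0) = 1.2
→ Q = 581.0·(5.440 − 1.2)/(1.2 − 0.04100) = 2125 L/s.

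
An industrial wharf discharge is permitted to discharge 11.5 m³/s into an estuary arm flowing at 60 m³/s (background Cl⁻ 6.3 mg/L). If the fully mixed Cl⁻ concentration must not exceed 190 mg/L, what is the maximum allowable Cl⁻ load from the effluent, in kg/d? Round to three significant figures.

Mass balance at the limit: 60.00·6.300 + 11.50·Cₑ = 71.50·190 → Cₑ = 1148 mg/L.
Load = 11.50 m³/s × 1148 g/m³ × 86 400 s/d = 1141000 kg/d.

1140000 kg/d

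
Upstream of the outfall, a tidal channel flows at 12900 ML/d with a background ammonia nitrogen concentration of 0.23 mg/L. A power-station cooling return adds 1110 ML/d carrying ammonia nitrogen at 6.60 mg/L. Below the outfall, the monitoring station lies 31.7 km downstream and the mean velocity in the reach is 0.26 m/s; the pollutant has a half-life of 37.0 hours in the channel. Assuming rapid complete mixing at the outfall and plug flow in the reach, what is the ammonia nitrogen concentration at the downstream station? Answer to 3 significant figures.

0.390 mg/L

After mixing, C = (12900·0.2300 + 1110·6.600) / 14010 = 10290/14010 = 0.7347 mg/L.
Travel time t = 31.7·1000 / 0.26 = 121900 s = 33.87 h.
Half-life 37.0 h → k = ln 2 / 37.0 = 0.01873 h⁻¹ = 0.4496 d⁻¹.
Decay over the reach: 0.7347·exp(−kt) = 0.7347·0.5302 = 0.3895 mg/L.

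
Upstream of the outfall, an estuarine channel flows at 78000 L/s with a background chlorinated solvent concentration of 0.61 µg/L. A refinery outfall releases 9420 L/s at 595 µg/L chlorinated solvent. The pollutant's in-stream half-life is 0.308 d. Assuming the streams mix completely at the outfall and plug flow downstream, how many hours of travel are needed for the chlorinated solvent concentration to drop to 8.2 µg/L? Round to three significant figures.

22.0 h

Conservation of mass: C = (78000·0.6100 + 9420·595.0) / 87420 = 5652000/87420 = 64.66 µg/L.
Half-life 0.308 d → k = ln 2 / 0.308 = 2.250 d⁻¹.
64.66·exp(−k·t) = 8.2 → t = ln(64.66/8.2)/k = 79280 s = 22.02 h.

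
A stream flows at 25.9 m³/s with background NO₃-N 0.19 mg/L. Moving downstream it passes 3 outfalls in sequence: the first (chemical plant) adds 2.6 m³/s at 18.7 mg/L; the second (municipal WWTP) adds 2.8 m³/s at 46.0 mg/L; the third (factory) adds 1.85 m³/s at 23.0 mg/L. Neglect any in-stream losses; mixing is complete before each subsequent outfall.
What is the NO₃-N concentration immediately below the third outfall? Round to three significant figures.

6.78 mg/L

Below outfall 1: Q → 28.50 m³/s, C = (25.90·0.1900 + 2.600·18.70)/28.50 = 1.879 mg/L.
Below outfall 2: Q → 31.30 m³/s, C = (28.50·1.879 + 2.800·46.00)/31.30 = 5.826 mg/L.
Below outfall 3: Q → 33.15 m³/s, C = (31.30·5.826 + 1.850·23.00)/33.15 = 6.784 mg/L.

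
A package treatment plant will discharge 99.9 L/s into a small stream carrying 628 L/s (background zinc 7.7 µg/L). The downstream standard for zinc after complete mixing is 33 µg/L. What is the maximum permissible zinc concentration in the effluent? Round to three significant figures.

192 µg/L

At the limit, (Qr·Cr + Qe·Cₑ)/(Qr + Qe) = 33:
Cₑ = (727.9·33 − 628.0·7.700) / 99.90 = 192.0 µg/L.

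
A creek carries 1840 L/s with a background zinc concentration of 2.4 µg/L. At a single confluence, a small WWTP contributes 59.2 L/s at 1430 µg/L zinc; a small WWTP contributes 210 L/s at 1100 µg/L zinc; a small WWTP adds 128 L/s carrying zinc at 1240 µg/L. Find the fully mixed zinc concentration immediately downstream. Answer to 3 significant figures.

Flow-weighted average: C = (1840·2.400 + 59.20·1430 + 210.0·1100 + 128.0·1240) / 2237 = 478800/2237 = 214.0 µg/L.

214 µg/L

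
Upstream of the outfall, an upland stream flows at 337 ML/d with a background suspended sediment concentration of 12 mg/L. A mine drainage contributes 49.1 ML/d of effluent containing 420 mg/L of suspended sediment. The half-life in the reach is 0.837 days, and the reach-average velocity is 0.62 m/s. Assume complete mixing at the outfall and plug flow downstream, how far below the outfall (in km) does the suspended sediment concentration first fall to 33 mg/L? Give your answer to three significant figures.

After mixing, C = (337.0·12.00 + 49.10·420.0) / 386.1 = 24670/386.1 = 63.89 mg/L.
Half-life 0.837 d → k = ln 2 / 0.837 = 0.8281 d⁻¹.
Set 63.89·exp(−k·t) = 33 → t = ln(63.89/33)/k = 68920 s = 19.14 h.
Distance = v·t = 0.62·68920 = 42730 m = 42.73 km.

42.7 km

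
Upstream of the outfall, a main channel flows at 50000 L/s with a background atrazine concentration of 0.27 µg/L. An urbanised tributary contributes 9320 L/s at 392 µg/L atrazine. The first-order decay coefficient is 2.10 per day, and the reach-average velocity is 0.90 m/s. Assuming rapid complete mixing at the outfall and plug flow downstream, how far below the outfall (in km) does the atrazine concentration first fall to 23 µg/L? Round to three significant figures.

36.6 km

Mixed concentration C = ΣQC/ΣQ = (50000·0.2700 + 9320·392.0) / 59320 = 3667000/59320 = 61.82 µg/L.
Set 61.82·exp(−k·t) = 23 → t = ln(61.82/23)/k = 40680 s = 11.30 h.
Distance = v·t = 0.90·40680 = 36610 m = 36.61 km.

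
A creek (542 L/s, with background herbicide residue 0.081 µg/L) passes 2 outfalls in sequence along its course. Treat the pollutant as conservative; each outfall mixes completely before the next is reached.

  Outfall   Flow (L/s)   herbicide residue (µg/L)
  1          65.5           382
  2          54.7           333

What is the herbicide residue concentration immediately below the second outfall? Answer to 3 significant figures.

After outfall 1: Q = 542.0 + 65.50 = 607.5 L/s; C = (542.0·0.08100 + 65.50·382.0)/607.5 = 41.26 µg/L.
After outfall 2: Q = 607.5 + 54.70 = 662.2 L/s; C = (607.5·41.26 + 54.70·333.0)/662.2 = 65.36 µg/L.

65.4 µg/L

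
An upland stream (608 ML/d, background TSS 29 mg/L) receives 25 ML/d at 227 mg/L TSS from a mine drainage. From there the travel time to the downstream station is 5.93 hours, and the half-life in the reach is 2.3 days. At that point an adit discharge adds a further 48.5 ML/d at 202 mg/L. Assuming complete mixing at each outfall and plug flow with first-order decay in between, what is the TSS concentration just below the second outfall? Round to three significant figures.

Conservation of mass: C = (608.0·29.00 + 25.00·227.0) / 633.0 = 23310/633.0 = 36.82 mg/L; combined flow 633.0 ML/d.
Half-life 2.3 d → k = ln 2 / 2.3 = 0.3014 d⁻¹.
Decay over the reach: 36.82·exp(−kt) = 36.82·0.9282 = 34.18 mg/L.
Second outfall: C = (633.0·34.18 + 48.50·202.0)/681.5 = 46.12 mg/L.

46.1 mg/L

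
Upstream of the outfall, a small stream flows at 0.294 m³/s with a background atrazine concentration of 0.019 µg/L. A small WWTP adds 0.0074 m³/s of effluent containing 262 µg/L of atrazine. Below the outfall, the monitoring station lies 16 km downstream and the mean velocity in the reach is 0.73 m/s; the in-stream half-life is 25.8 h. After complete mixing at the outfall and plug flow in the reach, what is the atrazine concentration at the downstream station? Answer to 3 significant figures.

5.48 µg/L

Mass balance: C = (0.2940·0.01900 + 0.007400·262.0) / 0.3014 = 1.944/0.3014 = 6.451 µg/L.
Travel time t = 16·1000 / 0.73 = 21920 s = 6.088 h.
Half-life 25.8 h → k = ln 2 / 25.8 = 0.02687 h⁻¹ = 0.6448 d⁻¹.
After decay, C = 6.451 × e^(−kt) = 6.451 × 0.8491 = 5.478 µg/L.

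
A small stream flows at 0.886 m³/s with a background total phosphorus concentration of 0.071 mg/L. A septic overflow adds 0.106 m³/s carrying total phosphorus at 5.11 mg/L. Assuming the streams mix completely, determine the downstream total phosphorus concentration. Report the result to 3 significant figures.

0.609 mg/L

Conservation of mass: C = (0.8860·0.07100 + 0.1060·5.110) / 0.9920 = 0.6046/0.9920 = 0.6094 mg/L.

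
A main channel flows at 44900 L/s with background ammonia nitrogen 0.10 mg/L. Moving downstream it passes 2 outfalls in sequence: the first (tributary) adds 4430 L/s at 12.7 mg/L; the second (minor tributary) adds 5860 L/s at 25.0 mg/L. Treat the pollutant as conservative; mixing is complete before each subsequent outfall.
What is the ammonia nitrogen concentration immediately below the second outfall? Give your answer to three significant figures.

3.76 mg/L

Below outfall 1: Q → 49330 L/s, C = (44900·0.1000 + 4430·12.70)/49330 = 1.232 mg/L.
Below outfall 2: Q → 55190 L/s, C = (49330·1.232 + 5860·25.00)/55190 = 3.755 mg/L.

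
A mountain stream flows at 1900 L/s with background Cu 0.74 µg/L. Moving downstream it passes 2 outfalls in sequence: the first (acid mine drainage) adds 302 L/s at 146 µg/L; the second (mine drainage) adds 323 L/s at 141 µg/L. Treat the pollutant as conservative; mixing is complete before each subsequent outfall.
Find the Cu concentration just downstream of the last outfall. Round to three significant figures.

Below outfall 1: Q → 2202 L/s, C = (1900·0.7400 + 302.0·146.0)/2202 = 20.66 µg/L.
Below outfall 2: Q → 2525 L/s, C = (2202·20.66 + 323.0·141.0)/2525 = 36.06 µg/L.

36.1 µg/L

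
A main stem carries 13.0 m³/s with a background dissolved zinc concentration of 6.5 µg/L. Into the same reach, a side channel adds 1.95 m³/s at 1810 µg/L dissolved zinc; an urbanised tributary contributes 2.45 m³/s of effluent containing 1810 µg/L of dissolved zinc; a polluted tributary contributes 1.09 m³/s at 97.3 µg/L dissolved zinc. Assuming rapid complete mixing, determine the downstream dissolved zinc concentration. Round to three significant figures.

Flow-weighted average: C = (13.00·6.500 + 1.950·1810 + 2.450·1810 + 1.090·97.30) / 18.49 = 8155/18.49 = 441.0 µg/L.

441 µg/L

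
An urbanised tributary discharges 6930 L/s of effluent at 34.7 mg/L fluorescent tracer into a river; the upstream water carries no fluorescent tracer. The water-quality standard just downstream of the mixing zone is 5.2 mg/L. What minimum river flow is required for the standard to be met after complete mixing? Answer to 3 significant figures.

39300 L/s

Set C_mix = 5.2: (Q·0 + 6930·34.70) / (Q + 6930) = 5.2
→ Q = 6930·(34.70 − 5.2)/(5.2 − 0) = 39310 L/s.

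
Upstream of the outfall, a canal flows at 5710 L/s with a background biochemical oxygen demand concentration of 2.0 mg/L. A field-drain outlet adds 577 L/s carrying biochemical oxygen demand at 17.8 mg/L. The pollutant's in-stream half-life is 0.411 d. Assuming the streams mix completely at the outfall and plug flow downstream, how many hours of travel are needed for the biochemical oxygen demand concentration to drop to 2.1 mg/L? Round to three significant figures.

Flow-weighted average: C = (5710·2.000 + 577.0·17.80) / 6287 = 21690/6287 = 3.450 mg/L.
Half-life 0.411 d → k = ln 2 / 0.411 = 1.686 d⁻¹.
3.450·exp(−k·t) = 2.1 → t = ln(3.450/2.1)/k = 25430 s = 7.065 h.

7.06 h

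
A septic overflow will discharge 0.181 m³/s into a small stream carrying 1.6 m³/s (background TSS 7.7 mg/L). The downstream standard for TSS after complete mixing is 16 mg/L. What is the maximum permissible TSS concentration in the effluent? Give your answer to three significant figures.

At the limit, (Qr·Cr + Qe·Cₑ)/(Qr + Qe) = 16:
Cₑ = (1.781·16 − 1.600·7.700) / 0.1810 = 89.37 mg/L.

89.4 mg/L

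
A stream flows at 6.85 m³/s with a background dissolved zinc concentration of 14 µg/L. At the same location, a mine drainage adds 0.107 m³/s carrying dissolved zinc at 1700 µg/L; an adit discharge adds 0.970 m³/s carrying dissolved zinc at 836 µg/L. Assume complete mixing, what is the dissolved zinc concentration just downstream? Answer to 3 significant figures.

137 µg/L

Mass balance: C = (6.850·14.00 + 0.1070·1700 + 0.9700·836.0) / 7.927 = 1089/7.927 = 137.3 µg/L.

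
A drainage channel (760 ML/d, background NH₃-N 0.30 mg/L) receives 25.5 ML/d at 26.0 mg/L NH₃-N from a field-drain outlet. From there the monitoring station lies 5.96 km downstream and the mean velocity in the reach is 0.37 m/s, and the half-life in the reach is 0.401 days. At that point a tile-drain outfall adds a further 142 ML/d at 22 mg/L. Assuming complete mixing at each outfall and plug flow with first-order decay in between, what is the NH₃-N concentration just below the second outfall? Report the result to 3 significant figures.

Conservation of mass: C = (760.0·0.3000 + 25.50·26.00) / 785.5 = 891.0/785.5 = 1.134 mg/L; combined flow 785.5 ML/d.
Travel time t = 5.96·1000 / 0.37 = 16110 s = 4.474 h.
Half-life 0.401 d → k = ln 2 / 0.401 = 1.729 d⁻¹.
After decay, C = 1.134 × e^(−kt) = 1.134 × 0.7245 = 0.8218 mg/L.
Second outfall: C = (785.5·0.8218 + 142.0·22.00)/927.5 = 4.064 mg/L.

4.06 mg/L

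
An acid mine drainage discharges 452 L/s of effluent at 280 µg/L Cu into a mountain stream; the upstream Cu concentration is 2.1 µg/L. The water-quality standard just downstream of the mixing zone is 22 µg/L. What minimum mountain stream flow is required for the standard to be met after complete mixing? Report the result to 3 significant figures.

5860 L/s

Set C_mix = 22: (Q·2.100 + 452.0·280.0) / (Q + 452.0) = 22
→ Q = 452.0·(280.0 − 22)/(22 − 2.100) = 5860 L/s.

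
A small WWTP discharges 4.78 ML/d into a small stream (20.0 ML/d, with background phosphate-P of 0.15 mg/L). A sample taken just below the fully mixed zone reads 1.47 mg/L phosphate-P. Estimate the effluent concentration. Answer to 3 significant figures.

Mass balance: 20.00·0.1500 + 4.780·Cₑ = 24.78·1.470
→ Cₑ = (24.78·1.470 − 20.00·0.1500) / 4.780 = 6.993 mg/L.

6.99 mg/L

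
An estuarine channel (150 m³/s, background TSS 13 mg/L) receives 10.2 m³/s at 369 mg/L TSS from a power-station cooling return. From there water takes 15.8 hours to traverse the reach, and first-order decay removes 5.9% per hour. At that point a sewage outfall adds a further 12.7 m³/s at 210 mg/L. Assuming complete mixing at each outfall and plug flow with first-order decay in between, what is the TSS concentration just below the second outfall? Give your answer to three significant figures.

After mixing, C = (150.0·13.00 + 10.20·369.0) / 160.2 = 5714/160.2 = 35.67 mg/L; combined flow 160.2 m³/s.
5.9%/h lost → k = −ln(1 − 0.059) = 0.06081 h⁻¹.
Decay over the reach: 35.67·exp(−kt) = 35.67·0.3826 = 13.65 mg/L.
Second outfall: C = (160.2·13.65 + 12.70·210.0)/172.9 = 28.07 mg/L.

28.1 mg/L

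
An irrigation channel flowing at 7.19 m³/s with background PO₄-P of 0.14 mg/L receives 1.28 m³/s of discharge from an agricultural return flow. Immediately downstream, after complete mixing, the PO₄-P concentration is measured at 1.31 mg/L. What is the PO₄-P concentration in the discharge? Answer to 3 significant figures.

Mass balance: 7.190·0.1400 + 1.280·Cₑ = 8.470·1.310
→ Cₑ = (8.470·1.310 − 7.190·0.1400) / 1.280 = 7.882 mg/L.

7.88 mg/L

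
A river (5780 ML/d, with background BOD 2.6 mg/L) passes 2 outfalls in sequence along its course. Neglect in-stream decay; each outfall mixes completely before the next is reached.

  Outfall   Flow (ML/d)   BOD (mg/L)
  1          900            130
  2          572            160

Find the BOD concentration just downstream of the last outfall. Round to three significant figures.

After outfall 1: Q = 5780 + 900.0 = 6680 ML/d; C = (5780·2.600 + 900.0·130.0)/6680 = 19.76 mg/L.
After outfall 2: Q = 6680 + 572.0 = 7252 ML/d; C = (6680·19.76 + 572.0·160.0)/7252 = 30.83 mg/L.

30.8 mg/L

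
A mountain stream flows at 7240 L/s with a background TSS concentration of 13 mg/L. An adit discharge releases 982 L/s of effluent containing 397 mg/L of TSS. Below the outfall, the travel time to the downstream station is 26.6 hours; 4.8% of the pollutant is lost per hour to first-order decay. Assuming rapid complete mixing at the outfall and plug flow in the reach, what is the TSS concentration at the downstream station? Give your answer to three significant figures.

15.9 mg/L

Conservation of mass: C = (7240·13.00 + 982.0·397.0) / 8222 = 484000/8222 = 58.86 mg/L.
4.8%/h lost → k = −ln(1 − 0.048) = 0.04919 h⁻¹.
Decay over the reach: 58.86·exp(−kt) = 58.86·0.2702 = 15.91 mg/L.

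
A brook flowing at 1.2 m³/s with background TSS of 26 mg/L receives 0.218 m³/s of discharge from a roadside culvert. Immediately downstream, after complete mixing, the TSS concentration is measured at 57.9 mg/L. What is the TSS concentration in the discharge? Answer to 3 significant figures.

233 mg/L

Mass balance: 1.200·26.00 + 0.2180·Cₑ = 1.418·57.90
→ Cₑ = (1.418·57.90 − 1.200·26.00) / 0.2180 = 233.5 mg/L.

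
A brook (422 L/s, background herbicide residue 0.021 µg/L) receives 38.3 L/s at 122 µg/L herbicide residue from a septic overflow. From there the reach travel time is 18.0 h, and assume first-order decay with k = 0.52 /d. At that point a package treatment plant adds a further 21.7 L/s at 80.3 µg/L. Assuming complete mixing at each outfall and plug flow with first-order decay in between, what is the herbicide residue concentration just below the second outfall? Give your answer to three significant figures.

10.2 µg/L

Flow-weighted average: C = (422.0·0.02100 + 38.30·122.0) / 460.3 = 4681/460.3 = 10.17 µg/L; combined flow 460.3 L/s.
After decay, C = 10.17 × e^(−kt) = 10.17 × 0.6771 = 6.886 µg/L.
Second outfall: C = (460.3·6.886 + 21.70·80.30)/482.0 = 10.19 µg/L.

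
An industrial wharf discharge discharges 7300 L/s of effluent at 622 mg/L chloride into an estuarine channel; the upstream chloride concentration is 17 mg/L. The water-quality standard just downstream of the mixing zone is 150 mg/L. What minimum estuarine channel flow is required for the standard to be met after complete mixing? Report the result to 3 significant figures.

25900 L/s

Set C_mix = 150: (Q·17.00 + 7300·622.0) / (Q + 7300) = 150
→ Q = 7300·(622.0 − 150)/(150 − 17.00) = 25910 L/s.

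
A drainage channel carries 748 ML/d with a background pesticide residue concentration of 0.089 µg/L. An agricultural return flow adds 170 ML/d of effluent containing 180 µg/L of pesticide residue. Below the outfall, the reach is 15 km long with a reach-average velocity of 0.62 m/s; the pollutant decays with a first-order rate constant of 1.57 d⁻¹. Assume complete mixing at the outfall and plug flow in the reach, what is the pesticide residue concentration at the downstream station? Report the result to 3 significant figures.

21.5 µg/L

Mass balance: C = (748.0·0.08900 + 170.0·180.0) / 918.0 = 30670/918.0 = 33.41 µg/L.
Travel time t = 15·1000 / 0.62 = 24190 s = 6.720 h.
After decay, C = 33.41 × e^(−kt) = 33.41 × 0.6443 = 21.52 µg/L.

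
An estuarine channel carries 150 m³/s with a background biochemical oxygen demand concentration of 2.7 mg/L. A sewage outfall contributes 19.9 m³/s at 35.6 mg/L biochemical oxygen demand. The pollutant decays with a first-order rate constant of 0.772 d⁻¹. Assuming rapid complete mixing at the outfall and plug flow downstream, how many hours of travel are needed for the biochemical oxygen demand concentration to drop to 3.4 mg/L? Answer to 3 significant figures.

Mixed concentration C = ΣQC/ΣQ = (150.0·2.700 + 19.90·35.60) / 169.9 = 1113/169.9 = 6.554 mg/L.
6.554·exp(−k·t) = 3.4 → t = ln(6.554/3.4)/k = 73440 s = 20.40 h.

20.4 h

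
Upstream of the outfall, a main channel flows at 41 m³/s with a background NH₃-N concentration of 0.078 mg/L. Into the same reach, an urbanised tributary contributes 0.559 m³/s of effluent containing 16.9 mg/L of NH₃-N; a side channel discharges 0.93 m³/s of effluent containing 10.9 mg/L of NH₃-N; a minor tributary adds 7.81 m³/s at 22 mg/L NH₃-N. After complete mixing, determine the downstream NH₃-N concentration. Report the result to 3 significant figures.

Mass balance: C = (41.00·0.07800 + 0.5590·16.90 + 0.9300·10.90 + 7.810·22.00) / 50.30 = 194.6/50.30 = 3.869 mg/L.

3.87 mg/L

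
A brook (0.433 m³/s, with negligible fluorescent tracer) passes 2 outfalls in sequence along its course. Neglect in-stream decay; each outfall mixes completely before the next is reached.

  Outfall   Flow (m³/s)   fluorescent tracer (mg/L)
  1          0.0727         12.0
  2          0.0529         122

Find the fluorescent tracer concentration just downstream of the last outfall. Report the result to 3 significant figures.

After outfall 1: Q = 0.4330 + 0.07270 = 0.5057 m³/s; C = (0.4330·0 + 0.07270·12.00)/0.5057 = 1.725 mg/L.
After outfall 2: Q = 0.5057 + 0.05290 = 0.5586 m³/s; C = (0.5057·1.725 + 0.05290·122.0)/0.5586 = 13.12 mg/L.

13.1 mg/L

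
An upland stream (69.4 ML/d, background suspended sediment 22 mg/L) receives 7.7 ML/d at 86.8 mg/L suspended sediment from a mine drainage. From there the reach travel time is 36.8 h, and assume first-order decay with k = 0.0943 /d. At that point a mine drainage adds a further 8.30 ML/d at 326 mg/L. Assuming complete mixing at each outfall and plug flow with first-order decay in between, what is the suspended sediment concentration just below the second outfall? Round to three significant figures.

Flow-weighted average: C = (69.40·22.00 + 7.700·86.80) / 77.10 = 2195/77.10 = 28.47 mg/L; combined flow 77.10 ML/d.
Decay over the reach: 28.47·exp(−kt) = 28.47·0.8654 = 24.64 mg/L.
Second outfall: C = (77.10·24.64 + 8.300·326.0)/85.40 = 53.93 mg/L.

53.9 mg/L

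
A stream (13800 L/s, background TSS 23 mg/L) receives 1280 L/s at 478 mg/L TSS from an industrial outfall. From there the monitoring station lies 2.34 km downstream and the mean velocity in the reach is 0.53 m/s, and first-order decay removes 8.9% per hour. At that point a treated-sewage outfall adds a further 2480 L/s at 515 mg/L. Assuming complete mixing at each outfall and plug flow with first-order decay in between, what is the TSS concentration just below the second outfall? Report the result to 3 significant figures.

Mixed concentration C = ΣQC/ΣQ = (13800·23.00 + 1280·478.0) / 15080 = 929200/15080 = 61.62 mg/L; combined flow 15080 L/s.
Travel time t = 2.34·1000 / 0.53 = 4415 s = 1.226 h.
8.9%/h lost → k = −ln(1 − 0.089) = 0.09321 h⁻¹.
After decay, C = 61.62 × e^(−kt) = 61.62 × 0.8920 = 54.96 mg/L.
Second outfall: C = (15080·54.96 + 2480·515.0)/17560 = 119.9 mg/L.

120 mg/L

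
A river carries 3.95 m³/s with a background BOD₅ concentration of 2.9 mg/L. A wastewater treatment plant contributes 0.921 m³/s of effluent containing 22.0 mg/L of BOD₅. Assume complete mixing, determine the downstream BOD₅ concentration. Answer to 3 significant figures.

Conservation of mass: C = (3.950·2.900 + 0.9210·22.00) / 4.871 = 31.72/4.871 = 6.511 mg/L.

6.51 mg/L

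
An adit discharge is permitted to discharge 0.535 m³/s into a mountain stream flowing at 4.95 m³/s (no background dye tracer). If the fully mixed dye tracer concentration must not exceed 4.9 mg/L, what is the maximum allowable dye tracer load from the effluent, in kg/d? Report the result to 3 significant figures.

Mass balance at the limit: 4.950·0 + 0.5350·Cₑ = 5.485·4.9 → Cₑ = 50.24 mg/L.
Load = 0.5350 m³/s × 50.24 g/m³ × 86 400 s/d = 2322 kg/d.

2320 kg/d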